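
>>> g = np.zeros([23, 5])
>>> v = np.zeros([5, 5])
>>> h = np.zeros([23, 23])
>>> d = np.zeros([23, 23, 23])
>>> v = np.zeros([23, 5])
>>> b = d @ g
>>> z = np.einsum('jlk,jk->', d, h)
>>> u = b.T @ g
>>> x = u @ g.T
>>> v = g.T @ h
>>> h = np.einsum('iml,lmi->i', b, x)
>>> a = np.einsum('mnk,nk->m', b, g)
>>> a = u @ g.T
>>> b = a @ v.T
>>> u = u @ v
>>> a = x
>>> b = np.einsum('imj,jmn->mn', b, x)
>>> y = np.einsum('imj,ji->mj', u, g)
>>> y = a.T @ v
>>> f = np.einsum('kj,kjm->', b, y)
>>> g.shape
(23, 5)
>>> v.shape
(5, 23)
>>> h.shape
(23,)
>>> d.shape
(23, 23, 23)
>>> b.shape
(23, 23)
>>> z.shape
()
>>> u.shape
(5, 23, 23)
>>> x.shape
(5, 23, 23)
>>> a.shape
(5, 23, 23)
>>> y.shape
(23, 23, 23)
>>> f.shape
()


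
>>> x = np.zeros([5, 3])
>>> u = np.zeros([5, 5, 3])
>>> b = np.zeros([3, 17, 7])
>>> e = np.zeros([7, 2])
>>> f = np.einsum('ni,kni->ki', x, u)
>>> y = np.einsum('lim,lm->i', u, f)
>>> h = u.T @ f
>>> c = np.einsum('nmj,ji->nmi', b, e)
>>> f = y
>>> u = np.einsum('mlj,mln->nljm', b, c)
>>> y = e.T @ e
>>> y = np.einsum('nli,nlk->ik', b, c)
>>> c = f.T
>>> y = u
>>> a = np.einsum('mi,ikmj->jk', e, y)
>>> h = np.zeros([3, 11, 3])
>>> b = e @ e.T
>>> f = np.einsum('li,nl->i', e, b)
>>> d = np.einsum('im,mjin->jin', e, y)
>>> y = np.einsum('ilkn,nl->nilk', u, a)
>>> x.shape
(5, 3)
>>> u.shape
(2, 17, 7, 3)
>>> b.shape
(7, 7)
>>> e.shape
(7, 2)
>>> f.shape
(2,)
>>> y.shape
(3, 2, 17, 7)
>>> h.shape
(3, 11, 3)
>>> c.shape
(5,)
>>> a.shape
(3, 17)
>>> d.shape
(17, 7, 3)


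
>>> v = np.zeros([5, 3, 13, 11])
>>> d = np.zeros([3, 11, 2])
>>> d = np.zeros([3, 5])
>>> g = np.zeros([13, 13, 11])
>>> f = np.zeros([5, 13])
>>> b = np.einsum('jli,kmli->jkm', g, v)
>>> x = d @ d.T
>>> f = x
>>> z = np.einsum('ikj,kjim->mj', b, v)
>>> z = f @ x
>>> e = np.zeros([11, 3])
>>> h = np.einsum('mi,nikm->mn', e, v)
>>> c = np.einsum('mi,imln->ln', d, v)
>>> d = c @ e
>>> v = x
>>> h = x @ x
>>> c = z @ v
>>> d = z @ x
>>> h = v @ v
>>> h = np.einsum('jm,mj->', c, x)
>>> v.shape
(3, 3)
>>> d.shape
(3, 3)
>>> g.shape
(13, 13, 11)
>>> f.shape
(3, 3)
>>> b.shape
(13, 5, 3)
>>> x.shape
(3, 3)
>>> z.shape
(3, 3)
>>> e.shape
(11, 3)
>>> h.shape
()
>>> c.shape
(3, 3)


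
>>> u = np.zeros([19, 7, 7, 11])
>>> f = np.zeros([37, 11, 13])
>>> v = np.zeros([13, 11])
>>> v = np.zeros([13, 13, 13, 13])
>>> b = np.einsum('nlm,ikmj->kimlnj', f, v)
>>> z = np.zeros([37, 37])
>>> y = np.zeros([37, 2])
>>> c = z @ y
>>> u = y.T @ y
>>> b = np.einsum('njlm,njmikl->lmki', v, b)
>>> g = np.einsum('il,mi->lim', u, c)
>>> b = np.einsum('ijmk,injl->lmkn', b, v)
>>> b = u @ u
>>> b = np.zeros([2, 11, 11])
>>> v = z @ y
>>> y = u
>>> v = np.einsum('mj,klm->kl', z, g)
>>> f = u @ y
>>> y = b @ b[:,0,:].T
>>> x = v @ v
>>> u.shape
(2, 2)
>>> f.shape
(2, 2)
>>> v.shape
(2, 2)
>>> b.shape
(2, 11, 11)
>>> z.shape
(37, 37)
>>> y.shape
(2, 11, 2)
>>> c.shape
(37, 2)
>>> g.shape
(2, 2, 37)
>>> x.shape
(2, 2)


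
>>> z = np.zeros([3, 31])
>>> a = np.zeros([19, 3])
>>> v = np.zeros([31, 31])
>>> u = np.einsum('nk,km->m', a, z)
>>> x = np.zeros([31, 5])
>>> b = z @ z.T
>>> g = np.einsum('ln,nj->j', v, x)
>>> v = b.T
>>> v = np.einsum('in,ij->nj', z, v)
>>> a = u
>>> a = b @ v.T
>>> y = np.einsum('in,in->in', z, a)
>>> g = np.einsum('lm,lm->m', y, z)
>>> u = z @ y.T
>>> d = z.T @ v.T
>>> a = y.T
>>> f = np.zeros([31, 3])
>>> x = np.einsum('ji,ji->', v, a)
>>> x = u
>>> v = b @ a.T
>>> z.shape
(3, 31)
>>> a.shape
(31, 3)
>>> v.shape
(3, 31)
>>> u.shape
(3, 3)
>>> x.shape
(3, 3)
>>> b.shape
(3, 3)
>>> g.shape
(31,)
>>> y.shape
(3, 31)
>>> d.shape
(31, 31)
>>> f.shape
(31, 3)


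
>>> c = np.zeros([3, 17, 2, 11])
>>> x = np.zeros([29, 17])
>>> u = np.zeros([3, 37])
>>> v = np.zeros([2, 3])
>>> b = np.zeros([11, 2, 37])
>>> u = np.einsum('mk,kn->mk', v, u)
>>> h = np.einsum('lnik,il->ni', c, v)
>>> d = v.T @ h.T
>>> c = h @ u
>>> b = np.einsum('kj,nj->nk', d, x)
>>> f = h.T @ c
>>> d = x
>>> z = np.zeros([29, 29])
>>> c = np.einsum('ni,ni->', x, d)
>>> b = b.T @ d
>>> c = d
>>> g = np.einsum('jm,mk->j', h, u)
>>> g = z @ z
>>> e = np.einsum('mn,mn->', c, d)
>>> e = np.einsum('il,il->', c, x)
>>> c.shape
(29, 17)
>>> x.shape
(29, 17)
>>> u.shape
(2, 3)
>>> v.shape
(2, 3)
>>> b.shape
(3, 17)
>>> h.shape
(17, 2)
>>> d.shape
(29, 17)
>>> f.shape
(2, 3)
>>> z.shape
(29, 29)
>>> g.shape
(29, 29)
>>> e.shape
()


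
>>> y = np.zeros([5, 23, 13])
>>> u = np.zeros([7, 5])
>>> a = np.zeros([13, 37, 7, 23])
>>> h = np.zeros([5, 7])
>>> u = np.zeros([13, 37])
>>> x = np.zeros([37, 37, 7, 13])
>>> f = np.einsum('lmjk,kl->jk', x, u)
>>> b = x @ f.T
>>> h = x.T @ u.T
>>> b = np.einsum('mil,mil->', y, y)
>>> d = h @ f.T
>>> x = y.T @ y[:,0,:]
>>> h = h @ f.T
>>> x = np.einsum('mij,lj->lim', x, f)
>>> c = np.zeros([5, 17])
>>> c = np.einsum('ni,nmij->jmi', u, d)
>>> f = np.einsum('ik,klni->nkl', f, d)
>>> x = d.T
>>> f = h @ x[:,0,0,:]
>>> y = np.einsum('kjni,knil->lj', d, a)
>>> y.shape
(23, 7)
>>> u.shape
(13, 37)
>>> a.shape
(13, 37, 7, 23)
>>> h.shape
(13, 7, 37, 7)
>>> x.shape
(7, 37, 7, 13)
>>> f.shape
(13, 7, 37, 13)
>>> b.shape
()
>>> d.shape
(13, 7, 37, 7)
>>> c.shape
(7, 7, 37)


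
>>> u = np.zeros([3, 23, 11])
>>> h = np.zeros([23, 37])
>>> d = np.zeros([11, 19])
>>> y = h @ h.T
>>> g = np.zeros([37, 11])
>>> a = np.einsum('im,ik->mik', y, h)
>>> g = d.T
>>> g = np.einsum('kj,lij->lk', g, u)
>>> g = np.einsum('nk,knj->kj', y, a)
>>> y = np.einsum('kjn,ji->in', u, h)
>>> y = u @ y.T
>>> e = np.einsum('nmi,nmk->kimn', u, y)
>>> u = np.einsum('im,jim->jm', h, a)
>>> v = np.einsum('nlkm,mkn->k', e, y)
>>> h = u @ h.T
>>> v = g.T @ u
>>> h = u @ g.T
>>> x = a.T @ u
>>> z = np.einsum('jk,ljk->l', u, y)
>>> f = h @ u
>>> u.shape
(23, 37)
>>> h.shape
(23, 23)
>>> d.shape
(11, 19)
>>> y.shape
(3, 23, 37)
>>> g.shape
(23, 37)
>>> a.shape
(23, 23, 37)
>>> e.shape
(37, 11, 23, 3)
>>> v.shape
(37, 37)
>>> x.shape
(37, 23, 37)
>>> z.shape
(3,)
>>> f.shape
(23, 37)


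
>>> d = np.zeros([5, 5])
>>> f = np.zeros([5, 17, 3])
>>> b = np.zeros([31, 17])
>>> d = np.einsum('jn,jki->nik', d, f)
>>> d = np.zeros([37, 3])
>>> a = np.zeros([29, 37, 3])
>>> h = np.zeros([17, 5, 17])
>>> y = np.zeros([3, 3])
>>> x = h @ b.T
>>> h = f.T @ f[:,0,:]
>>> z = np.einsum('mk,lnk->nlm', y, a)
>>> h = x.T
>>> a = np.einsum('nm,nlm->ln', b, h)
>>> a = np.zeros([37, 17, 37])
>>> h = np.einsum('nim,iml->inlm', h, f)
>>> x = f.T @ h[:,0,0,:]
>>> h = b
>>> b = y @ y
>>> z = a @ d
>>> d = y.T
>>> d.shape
(3, 3)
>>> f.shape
(5, 17, 3)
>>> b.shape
(3, 3)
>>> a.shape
(37, 17, 37)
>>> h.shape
(31, 17)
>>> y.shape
(3, 3)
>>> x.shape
(3, 17, 17)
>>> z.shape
(37, 17, 3)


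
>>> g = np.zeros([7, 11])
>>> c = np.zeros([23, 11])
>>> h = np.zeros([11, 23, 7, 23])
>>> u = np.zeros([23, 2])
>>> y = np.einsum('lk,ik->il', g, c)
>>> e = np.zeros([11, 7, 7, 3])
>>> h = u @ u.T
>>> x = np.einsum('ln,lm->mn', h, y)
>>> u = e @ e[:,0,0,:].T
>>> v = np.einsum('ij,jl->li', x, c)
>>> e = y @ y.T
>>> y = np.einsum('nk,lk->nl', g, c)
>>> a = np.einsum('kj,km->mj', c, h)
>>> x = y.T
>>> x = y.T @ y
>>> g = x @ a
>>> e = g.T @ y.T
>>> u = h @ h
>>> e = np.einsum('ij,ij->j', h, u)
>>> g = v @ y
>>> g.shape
(11, 23)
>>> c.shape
(23, 11)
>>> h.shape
(23, 23)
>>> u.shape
(23, 23)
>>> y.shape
(7, 23)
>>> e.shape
(23,)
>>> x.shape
(23, 23)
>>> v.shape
(11, 7)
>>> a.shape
(23, 11)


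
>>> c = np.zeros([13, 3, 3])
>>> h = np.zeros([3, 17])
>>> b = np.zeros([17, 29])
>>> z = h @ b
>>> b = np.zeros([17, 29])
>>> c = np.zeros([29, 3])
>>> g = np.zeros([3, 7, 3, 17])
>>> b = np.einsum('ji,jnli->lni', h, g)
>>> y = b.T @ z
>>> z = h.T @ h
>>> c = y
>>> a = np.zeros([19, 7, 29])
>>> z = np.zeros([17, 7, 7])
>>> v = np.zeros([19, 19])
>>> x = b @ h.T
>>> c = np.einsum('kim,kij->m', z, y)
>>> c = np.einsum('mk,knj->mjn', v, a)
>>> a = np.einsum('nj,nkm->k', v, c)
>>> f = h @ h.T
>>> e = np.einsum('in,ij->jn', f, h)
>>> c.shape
(19, 29, 7)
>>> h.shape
(3, 17)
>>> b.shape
(3, 7, 17)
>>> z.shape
(17, 7, 7)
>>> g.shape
(3, 7, 3, 17)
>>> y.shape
(17, 7, 29)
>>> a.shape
(29,)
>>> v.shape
(19, 19)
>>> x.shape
(3, 7, 3)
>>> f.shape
(3, 3)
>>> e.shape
(17, 3)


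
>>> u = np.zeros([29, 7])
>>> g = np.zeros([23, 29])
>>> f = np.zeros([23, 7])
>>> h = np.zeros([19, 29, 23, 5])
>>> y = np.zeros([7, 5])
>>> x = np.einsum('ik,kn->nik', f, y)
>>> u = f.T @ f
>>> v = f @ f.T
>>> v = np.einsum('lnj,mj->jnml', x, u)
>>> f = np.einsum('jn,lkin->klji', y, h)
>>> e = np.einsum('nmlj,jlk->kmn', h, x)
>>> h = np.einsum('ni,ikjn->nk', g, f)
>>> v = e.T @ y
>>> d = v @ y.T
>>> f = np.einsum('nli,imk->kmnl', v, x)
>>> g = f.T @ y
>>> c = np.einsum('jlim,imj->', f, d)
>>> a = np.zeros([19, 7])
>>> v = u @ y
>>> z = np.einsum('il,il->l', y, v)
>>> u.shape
(7, 7)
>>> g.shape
(29, 19, 23, 5)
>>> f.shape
(7, 23, 19, 29)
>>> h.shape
(23, 19)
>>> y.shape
(7, 5)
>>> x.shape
(5, 23, 7)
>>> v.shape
(7, 5)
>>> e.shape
(7, 29, 19)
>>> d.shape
(19, 29, 7)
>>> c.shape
()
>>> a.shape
(19, 7)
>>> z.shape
(5,)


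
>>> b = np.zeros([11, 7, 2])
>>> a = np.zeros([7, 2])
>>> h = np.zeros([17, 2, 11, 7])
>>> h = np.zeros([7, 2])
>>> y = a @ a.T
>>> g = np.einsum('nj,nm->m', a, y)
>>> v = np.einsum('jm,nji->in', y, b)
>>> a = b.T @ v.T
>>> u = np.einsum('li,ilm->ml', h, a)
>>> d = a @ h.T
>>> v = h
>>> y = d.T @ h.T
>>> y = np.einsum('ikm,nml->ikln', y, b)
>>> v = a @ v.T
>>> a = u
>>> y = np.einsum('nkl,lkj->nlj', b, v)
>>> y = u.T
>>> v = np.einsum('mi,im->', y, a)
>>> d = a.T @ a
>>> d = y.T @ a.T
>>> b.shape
(11, 7, 2)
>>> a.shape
(2, 7)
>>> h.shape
(7, 2)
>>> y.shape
(7, 2)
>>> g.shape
(7,)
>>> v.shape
()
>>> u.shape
(2, 7)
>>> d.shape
(2, 2)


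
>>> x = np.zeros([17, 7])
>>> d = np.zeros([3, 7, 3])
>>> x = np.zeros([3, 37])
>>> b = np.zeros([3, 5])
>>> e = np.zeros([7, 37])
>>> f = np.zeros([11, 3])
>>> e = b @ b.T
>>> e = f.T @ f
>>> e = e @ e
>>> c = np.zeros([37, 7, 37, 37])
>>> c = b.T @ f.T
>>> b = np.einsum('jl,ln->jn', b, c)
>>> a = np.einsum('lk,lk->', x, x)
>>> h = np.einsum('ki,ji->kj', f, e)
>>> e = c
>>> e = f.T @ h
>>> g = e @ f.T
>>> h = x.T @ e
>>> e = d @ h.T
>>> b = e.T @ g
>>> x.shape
(3, 37)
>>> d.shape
(3, 7, 3)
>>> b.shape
(37, 7, 11)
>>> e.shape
(3, 7, 37)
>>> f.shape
(11, 3)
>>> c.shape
(5, 11)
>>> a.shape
()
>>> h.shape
(37, 3)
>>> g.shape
(3, 11)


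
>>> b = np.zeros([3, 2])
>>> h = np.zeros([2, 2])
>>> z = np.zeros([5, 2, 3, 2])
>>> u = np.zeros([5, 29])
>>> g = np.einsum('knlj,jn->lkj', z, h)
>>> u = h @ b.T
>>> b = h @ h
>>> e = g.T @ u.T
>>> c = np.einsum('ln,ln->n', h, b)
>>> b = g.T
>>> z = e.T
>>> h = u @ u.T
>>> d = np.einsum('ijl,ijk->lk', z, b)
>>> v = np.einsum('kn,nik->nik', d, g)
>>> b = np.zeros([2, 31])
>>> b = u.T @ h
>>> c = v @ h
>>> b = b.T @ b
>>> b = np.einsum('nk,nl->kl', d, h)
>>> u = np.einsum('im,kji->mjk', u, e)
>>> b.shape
(3, 2)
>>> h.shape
(2, 2)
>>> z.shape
(2, 5, 2)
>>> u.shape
(3, 5, 2)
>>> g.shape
(3, 5, 2)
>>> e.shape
(2, 5, 2)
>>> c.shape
(3, 5, 2)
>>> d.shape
(2, 3)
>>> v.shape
(3, 5, 2)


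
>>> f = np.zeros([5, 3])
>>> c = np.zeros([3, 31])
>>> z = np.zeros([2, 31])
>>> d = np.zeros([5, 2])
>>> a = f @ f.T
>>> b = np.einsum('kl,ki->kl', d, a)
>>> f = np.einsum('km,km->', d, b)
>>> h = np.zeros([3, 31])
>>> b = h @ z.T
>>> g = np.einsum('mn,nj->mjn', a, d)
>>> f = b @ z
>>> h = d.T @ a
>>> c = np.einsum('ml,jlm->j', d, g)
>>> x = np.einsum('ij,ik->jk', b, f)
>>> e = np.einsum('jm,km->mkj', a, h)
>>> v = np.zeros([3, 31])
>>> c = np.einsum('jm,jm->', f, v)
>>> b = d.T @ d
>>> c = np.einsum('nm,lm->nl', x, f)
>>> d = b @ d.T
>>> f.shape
(3, 31)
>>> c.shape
(2, 3)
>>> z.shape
(2, 31)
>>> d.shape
(2, 5)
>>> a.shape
(5, 5)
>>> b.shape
(2, 2)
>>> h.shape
(2, 5)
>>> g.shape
(5, 2, 5)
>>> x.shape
(2, 31)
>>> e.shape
(5, 2, 5)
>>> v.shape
(3, 31)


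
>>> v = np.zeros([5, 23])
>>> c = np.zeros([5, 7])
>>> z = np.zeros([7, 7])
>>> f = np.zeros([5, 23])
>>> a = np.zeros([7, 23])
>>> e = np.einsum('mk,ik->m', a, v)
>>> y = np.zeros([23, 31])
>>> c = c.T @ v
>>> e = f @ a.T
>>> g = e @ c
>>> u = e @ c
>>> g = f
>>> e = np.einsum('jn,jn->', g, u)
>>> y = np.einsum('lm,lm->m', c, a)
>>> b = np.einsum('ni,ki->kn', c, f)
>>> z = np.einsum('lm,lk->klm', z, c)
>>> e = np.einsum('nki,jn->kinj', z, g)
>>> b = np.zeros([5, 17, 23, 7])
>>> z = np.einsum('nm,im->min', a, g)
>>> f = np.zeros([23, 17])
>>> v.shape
(5, 23)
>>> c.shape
(7, 23)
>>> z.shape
(23, 5, 7)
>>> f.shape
(23, 17)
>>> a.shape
(7, 23)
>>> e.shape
(7, 7, 23, 5)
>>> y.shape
(23,)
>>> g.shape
(5, 23)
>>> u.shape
(5, 23)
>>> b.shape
(5, 17, 23, 7)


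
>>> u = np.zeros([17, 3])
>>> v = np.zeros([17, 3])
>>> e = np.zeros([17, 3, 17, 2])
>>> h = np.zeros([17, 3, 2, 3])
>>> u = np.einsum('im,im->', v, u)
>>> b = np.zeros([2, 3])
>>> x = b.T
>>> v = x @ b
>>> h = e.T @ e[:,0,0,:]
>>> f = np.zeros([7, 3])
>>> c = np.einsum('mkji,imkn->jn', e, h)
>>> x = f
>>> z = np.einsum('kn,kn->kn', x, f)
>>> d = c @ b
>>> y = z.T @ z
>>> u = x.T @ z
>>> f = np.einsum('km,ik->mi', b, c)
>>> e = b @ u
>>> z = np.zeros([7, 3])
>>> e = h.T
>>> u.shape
(3, 3)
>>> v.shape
(3, 3)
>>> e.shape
(2, 3, 17, 2)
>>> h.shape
(2, 17, 3, 2)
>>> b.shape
(2, 3)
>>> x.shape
(7, 3)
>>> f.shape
(3, 17)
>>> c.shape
(17, 2)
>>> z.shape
(7, 3)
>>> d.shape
(17, 3)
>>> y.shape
(3, 3)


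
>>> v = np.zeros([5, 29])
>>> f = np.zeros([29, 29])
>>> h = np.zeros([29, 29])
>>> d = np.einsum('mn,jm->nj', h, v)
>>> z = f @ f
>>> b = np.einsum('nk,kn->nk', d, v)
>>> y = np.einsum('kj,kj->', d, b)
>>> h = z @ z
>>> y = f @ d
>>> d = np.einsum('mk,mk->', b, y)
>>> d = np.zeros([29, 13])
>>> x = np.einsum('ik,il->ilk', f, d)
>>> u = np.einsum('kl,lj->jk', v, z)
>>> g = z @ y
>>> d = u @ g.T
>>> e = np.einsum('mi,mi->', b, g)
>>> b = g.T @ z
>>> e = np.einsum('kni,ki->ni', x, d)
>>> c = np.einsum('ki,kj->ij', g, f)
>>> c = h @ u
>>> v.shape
(5, 29)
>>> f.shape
(29, 29)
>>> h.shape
(29, 29)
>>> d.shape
(29, 29)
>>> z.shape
(29, 29)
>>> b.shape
(5, 29)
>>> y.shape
(29, 5)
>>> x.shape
(29, 13, 29)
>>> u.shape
(29, 5)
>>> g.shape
(29, 5)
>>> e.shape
(13, 29)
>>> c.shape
(29, 5)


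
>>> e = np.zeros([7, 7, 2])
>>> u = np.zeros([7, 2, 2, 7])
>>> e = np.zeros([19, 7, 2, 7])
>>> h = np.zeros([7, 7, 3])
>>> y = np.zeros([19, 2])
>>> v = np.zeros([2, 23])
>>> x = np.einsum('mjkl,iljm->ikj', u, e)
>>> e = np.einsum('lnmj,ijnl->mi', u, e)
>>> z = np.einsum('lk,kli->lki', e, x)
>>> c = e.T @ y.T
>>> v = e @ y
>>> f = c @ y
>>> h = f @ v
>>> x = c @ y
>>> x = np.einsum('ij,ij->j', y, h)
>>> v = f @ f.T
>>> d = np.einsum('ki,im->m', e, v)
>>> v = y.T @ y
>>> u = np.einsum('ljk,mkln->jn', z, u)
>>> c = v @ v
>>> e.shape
(2, 19)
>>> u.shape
(19, 7)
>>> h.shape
(19, 2)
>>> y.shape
(19, 2)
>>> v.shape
(2, 2)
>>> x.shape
(2,)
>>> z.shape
(2, 19, 2)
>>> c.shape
(2, 2)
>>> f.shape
(19, 2)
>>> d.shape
(19,)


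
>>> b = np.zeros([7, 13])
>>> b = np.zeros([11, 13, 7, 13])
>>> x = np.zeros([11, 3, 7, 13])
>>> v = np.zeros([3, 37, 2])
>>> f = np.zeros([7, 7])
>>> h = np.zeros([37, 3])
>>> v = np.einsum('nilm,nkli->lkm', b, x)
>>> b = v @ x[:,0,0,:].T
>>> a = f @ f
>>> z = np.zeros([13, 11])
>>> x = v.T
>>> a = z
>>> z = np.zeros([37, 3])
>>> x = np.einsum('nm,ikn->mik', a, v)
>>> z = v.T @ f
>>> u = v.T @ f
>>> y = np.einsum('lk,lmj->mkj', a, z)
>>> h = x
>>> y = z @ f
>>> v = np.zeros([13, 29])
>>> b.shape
(7, 3, 11)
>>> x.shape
(11, 7, 3)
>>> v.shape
(13, 29)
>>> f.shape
(7, 7)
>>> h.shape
(11, 7, 3)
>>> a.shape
(13, 11)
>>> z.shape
(13, 3, 7)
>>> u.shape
(13, 3, 7)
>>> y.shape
(13, 3, 7)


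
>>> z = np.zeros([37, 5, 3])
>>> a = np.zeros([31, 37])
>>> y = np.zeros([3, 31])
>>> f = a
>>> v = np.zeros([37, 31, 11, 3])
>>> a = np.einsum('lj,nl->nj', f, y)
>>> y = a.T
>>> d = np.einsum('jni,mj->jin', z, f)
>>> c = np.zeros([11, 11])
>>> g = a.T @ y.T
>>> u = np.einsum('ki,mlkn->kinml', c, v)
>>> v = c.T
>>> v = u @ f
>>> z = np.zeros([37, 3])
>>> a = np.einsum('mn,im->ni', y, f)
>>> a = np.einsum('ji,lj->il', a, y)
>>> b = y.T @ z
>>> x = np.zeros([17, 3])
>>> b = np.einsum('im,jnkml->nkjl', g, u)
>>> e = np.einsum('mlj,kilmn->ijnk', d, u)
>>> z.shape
(37, 3)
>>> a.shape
(31, 37)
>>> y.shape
(37, 3)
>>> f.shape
(31, 37)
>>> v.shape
(11, 11, 3, 37, 37)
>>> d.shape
(37, 3, 5)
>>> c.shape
(11, 11)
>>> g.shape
(37, 37)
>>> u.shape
(11, 11, 3, 37, 31)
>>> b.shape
(11, 3, 11, 31)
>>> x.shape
(17, 3)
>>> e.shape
(11, 5, 31, 11)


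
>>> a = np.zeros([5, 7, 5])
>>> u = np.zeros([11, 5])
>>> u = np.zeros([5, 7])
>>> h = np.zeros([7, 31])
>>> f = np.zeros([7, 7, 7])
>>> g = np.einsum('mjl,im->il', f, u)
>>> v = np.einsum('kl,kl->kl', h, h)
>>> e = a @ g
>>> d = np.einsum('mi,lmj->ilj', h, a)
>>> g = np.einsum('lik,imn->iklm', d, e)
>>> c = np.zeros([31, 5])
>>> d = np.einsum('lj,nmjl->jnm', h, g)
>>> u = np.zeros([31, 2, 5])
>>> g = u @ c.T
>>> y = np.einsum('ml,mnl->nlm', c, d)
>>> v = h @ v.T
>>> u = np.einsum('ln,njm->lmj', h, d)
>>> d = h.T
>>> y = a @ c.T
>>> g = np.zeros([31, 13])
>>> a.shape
(5, 7, 5)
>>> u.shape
(7, 5, 5)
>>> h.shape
(7, 31)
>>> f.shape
(7, 7, 7)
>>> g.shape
(31, 13)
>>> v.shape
(7, 7)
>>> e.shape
(5, 7, 7)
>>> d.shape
(31, 7)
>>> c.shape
(31, 5)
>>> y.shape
(5, 7, 31)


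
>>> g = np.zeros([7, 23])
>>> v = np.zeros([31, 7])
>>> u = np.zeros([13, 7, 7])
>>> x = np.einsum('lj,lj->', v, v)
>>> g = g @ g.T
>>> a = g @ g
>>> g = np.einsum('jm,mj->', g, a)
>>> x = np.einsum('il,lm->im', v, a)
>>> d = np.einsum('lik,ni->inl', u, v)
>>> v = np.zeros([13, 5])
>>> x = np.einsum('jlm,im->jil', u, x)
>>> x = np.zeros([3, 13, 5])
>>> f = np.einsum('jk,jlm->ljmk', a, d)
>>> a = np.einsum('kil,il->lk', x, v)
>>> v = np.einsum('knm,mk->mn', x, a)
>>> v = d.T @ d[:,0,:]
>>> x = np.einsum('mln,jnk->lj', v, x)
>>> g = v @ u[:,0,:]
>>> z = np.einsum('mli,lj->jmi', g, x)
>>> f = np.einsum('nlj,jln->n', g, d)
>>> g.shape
(13, 31, 7)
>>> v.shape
(13, 31, 13)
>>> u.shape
(13, 7, 7)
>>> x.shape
(31, 3)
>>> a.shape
(5, 3)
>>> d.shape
(7, 31, 13)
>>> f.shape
(13,)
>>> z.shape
(3, 13, 7)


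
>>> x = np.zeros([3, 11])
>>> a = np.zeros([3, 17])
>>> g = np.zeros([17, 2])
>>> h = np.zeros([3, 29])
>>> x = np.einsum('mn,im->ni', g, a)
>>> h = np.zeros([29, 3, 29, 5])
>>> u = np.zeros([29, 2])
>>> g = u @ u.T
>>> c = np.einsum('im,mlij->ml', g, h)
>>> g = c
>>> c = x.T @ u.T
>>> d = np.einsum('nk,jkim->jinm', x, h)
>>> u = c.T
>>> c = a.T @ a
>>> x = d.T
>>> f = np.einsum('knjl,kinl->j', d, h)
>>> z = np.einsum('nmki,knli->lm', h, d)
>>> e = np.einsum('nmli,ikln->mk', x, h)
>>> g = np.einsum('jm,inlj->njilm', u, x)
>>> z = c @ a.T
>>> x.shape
(5, 2, 29, 29)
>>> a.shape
(3, 17)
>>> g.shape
(2, 29, 5, 29, 3)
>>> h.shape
(29, 3, 29, 5)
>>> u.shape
(29, 3)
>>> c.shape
(17, 17)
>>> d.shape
(29, 29, 2, 5)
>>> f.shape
(2,)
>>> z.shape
(17, 3)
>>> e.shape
(2, 3)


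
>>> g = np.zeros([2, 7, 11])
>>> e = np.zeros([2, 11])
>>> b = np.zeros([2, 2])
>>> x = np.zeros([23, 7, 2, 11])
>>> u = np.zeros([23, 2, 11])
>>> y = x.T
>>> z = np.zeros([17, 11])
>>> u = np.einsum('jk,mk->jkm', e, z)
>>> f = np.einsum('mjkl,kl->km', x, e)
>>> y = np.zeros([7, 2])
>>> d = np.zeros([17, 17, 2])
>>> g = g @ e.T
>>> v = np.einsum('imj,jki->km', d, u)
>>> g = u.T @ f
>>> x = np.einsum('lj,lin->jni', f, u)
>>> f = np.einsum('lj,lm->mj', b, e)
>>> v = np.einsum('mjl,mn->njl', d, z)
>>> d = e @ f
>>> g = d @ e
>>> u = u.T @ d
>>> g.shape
(2, 11)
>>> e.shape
(2, 11)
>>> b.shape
(2, 2)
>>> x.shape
(23, 17, 11)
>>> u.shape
(17, 11, 2)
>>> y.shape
(7, 2)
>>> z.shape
(17, 11)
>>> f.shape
(11, 2)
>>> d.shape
(2, 2)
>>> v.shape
(11, 17, 2)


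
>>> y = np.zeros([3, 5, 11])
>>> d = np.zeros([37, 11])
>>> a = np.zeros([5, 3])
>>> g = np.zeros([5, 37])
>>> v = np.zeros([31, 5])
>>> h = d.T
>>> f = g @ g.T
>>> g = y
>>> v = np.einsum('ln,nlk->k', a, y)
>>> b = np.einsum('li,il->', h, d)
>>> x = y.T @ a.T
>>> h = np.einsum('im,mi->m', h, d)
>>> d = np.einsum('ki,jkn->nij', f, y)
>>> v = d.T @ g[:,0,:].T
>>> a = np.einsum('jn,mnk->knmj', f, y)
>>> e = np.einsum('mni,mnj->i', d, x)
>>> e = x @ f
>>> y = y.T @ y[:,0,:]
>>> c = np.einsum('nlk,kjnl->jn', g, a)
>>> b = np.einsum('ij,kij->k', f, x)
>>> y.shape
(11, 5, 11)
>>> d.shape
(11, 5, 3)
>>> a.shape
(11, 5, 3, 5)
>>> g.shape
(3, 5, 11)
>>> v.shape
(3, 5, 3)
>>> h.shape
(37,)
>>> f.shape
(5, 5)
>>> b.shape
(11,)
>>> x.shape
(11, 5, 5)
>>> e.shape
(11, 5, 5)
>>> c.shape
(5, 3)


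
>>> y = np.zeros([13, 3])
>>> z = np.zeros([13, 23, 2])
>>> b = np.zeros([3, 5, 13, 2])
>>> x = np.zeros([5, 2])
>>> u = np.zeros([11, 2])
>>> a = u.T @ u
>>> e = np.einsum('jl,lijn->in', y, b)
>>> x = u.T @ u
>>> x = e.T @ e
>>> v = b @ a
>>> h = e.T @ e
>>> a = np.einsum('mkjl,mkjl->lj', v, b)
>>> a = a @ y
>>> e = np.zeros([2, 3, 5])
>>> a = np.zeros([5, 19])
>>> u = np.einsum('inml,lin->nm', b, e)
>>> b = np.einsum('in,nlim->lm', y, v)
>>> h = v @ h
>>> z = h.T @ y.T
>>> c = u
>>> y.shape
(13, 3)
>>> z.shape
(2, 13, 5, 13)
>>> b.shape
(5, 2)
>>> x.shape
(2, 2)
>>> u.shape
(5, 13)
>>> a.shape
(5, 19)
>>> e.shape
(2, 3, 5)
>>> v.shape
(3, 5, 13, 2)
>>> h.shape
(3, 5, 13, 2)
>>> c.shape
(5, 13)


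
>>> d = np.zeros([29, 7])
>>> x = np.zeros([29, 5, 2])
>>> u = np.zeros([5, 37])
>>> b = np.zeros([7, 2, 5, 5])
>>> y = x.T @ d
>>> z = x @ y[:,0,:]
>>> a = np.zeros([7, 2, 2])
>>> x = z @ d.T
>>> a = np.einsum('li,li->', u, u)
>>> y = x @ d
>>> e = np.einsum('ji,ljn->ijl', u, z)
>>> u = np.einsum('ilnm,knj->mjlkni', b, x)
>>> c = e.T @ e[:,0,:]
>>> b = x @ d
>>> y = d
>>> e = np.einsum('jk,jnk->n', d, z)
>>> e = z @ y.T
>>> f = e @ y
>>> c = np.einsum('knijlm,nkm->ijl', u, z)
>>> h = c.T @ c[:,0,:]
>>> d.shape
(29, 7)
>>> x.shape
(29, 5, 29)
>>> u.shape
(5, 29, 2, 29, 5, 7)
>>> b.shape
(29, 5, 7)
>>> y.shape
(29, 7)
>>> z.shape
(29, 5, 7)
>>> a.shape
()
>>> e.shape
(29, 5, 29)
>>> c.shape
(2, 29, 5)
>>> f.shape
(29, 5, 7)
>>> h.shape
(5, 29, 5)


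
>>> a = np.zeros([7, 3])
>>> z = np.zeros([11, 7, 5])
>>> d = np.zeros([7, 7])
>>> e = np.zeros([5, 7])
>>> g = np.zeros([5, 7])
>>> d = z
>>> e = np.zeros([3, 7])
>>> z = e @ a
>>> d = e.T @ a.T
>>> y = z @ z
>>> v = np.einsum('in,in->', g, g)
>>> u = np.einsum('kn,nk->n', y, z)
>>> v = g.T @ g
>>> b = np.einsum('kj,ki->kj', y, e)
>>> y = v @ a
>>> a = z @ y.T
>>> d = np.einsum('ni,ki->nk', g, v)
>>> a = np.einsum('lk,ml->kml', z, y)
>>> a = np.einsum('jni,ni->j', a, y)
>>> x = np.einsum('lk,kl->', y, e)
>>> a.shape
(3,)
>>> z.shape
(3, 3)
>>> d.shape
(5, 7)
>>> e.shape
(3, 7)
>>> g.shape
(5, 7)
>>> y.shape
(7, 3)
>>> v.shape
(7, 7)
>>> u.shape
(3,)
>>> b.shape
(3, 3)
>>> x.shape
()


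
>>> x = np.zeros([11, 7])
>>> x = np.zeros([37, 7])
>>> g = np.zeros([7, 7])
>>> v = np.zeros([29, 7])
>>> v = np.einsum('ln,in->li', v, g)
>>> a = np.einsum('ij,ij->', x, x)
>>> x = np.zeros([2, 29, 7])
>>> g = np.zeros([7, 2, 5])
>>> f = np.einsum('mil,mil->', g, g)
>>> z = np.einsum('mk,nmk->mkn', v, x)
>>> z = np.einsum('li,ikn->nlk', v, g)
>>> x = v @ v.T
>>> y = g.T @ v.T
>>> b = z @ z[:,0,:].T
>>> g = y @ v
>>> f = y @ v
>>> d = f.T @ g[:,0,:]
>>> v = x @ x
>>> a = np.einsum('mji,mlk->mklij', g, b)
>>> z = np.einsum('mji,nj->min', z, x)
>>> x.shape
(29, 29)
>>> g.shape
(5, 2, 7)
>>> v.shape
(29, 29)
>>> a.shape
(5, 5, 29, 7, 2)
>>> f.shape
(5, 2, 7)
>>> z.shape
(5, 2, 29)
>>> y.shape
(5, 2, 29)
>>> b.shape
(5, 29, 5)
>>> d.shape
(7, 2, 7)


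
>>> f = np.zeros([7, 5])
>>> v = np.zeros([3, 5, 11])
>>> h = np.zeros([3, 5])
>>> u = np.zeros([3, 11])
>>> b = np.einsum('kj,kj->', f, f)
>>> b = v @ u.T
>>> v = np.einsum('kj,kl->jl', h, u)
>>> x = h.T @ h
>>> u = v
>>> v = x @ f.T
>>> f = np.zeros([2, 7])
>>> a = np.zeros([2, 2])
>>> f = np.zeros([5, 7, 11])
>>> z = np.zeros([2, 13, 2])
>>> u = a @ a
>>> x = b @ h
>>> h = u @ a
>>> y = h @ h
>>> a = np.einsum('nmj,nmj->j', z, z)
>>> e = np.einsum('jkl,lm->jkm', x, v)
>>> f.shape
(5, 7, 11)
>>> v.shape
(5, 7)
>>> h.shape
(2, 2)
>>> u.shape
(2, 2)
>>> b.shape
(3, 5, 3)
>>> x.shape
(3, 5, 5)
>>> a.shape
(2,)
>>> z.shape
(2, 13, 2)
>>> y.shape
(2, 2)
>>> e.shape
(3, 5, 7)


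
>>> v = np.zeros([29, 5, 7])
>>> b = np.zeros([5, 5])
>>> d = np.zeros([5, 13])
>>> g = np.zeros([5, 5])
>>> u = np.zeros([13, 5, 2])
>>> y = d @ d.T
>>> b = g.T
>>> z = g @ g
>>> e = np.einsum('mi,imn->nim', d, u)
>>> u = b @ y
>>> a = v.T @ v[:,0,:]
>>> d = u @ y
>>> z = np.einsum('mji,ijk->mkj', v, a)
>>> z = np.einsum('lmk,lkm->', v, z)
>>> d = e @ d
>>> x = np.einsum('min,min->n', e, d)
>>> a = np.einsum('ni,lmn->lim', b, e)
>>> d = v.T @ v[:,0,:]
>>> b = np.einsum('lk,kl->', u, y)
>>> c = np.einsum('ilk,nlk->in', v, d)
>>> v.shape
(29, 5, 7)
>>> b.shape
()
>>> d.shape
(7, 5, 7)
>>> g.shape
(5, 5)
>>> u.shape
(5, 5)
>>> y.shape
(5, 5)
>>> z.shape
()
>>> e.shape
(2, 13, 5)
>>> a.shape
(2, 5, 13)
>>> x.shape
(5,)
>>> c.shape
(29, 7)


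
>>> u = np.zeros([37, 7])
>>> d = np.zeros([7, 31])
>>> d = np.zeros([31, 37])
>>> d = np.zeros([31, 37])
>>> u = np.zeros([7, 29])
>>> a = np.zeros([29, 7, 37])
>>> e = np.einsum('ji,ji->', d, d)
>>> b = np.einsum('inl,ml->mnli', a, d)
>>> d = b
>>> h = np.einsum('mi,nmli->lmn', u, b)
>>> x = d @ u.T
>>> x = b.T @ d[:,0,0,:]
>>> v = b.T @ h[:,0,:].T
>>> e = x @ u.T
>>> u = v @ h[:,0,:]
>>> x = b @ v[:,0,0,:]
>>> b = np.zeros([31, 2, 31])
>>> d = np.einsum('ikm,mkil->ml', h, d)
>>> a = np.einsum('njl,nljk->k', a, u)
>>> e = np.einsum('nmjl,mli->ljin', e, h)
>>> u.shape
(29, 37, 7, 31)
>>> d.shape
(31, 29)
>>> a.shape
(31,)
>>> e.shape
(7, 7, 31, 29)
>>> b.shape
(31, 2, 31)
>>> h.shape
(37, 7, 31)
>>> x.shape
(31, 7, 37, 37)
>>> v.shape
(29, 37, 7, 37)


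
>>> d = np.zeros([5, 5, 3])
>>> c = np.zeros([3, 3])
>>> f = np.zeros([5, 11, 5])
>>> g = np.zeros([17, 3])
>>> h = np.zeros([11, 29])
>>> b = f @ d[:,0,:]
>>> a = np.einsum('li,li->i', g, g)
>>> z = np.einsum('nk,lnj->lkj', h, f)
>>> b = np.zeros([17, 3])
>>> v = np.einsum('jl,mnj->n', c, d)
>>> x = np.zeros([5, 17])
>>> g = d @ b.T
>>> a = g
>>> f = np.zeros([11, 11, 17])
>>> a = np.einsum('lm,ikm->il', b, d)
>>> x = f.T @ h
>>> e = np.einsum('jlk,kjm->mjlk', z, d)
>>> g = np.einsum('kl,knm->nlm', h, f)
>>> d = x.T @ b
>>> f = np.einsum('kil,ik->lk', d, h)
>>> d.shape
(29, 11, 3)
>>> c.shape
(3, 3)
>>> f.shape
(3, 29)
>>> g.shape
(11, 29, 17)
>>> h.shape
(11, 29)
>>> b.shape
(17, 3)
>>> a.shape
(5, 17)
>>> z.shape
(5, 29, 5)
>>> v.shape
(5,)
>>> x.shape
(17, 11, 29)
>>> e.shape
(3, 5, 29, 5)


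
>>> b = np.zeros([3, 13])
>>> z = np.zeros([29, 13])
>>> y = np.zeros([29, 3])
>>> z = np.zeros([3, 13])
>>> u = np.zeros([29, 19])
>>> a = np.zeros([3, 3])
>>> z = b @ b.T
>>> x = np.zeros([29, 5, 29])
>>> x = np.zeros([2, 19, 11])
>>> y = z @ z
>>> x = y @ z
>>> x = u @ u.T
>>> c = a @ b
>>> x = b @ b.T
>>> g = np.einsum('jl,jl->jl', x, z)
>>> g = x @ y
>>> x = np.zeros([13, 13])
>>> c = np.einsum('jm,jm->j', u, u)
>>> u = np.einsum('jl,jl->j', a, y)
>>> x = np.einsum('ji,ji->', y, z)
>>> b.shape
(3, 13)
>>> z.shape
(3, 3)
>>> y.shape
(3, 3)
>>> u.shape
(3,)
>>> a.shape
(3, 3)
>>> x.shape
()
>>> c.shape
(29,)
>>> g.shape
(3, 3)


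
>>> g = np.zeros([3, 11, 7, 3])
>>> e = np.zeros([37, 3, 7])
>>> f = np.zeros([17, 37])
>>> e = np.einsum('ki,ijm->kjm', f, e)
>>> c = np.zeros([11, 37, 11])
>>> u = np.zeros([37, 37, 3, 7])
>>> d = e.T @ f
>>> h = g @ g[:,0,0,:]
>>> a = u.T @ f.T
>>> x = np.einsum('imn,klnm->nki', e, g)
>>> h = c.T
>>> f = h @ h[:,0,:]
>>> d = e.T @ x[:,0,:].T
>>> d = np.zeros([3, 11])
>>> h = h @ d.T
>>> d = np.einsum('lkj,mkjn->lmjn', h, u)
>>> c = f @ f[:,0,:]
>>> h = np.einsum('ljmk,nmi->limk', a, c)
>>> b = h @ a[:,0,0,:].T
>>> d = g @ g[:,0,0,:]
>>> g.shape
(3, 11, 7, 3)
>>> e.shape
(17, 3, 7)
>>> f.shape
(11, 37, 11)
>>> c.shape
(11, 37, 11)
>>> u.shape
(37, 37, 3, 7)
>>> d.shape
(3, 11, 7, 3)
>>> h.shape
(7, 11, 37, 17)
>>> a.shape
(7, 3, 37, 17)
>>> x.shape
(7, 3, 17)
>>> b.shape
(7, 11, 37, 7)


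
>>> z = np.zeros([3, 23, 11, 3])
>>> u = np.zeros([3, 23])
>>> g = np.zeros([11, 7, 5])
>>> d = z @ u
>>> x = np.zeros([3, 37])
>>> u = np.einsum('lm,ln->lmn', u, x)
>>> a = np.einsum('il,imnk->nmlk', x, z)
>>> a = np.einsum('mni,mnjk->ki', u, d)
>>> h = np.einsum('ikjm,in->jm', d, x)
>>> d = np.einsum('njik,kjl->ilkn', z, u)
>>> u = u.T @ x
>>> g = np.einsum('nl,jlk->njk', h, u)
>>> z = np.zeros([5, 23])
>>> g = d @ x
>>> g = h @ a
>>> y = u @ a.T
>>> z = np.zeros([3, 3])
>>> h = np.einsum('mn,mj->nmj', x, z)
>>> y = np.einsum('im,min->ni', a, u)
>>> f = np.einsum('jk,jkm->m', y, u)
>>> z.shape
(3, 3)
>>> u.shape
(37, 23, 37)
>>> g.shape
(11, 37)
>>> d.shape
(11, 37, 3, 3)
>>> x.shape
(3, 37)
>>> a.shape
(23, 37)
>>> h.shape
(37, 3, 3)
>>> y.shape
(37, 23)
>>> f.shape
(37,)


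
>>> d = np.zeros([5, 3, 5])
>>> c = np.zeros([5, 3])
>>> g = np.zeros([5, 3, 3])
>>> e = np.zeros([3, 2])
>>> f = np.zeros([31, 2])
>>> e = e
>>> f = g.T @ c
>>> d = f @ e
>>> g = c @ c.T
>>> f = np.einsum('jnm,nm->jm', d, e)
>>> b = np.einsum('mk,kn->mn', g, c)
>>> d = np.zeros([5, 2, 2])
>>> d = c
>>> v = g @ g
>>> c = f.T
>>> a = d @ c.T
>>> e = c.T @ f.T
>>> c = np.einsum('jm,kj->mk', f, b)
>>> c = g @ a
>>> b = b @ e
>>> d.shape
(5, 3)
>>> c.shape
(5, 2)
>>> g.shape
(5, 5)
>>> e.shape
(3, 3)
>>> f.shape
(3, 2)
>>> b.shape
(5, 3)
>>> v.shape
(5, 5)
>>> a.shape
(5, 2)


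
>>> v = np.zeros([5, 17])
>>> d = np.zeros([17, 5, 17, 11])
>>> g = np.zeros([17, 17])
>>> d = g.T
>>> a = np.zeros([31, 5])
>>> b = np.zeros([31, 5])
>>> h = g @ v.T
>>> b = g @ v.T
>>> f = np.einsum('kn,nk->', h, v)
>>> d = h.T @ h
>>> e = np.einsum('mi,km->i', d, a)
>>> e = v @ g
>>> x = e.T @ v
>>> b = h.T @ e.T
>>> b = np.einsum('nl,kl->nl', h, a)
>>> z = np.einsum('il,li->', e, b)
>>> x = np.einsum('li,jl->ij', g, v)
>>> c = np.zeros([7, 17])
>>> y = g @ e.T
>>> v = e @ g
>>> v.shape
(5, 17)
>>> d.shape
(5, 5)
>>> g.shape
(17, 17)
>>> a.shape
(31, 5)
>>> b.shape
(17, 5)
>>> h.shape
(17, 5)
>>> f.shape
()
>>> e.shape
(5, 17)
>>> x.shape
(17, 5)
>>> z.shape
()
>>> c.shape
(7, 17)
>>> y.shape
(17, 5)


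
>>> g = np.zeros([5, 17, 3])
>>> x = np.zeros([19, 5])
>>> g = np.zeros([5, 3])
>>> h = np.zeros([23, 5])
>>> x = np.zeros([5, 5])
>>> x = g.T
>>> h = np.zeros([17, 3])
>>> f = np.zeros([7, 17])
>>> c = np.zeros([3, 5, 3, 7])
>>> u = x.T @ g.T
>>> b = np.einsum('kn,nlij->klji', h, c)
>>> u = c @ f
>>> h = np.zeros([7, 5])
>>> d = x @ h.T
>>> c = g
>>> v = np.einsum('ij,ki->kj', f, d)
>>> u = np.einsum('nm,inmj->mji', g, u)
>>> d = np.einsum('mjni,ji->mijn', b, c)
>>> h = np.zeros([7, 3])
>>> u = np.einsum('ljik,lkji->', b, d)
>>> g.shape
(5, 3)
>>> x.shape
(3, 5)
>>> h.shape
(7, 3)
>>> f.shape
(7, 17)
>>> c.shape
(5, 3)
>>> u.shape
()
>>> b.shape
(17, 5, 7, 3)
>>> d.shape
(17, 3, 5, 7)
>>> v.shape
(3, 17)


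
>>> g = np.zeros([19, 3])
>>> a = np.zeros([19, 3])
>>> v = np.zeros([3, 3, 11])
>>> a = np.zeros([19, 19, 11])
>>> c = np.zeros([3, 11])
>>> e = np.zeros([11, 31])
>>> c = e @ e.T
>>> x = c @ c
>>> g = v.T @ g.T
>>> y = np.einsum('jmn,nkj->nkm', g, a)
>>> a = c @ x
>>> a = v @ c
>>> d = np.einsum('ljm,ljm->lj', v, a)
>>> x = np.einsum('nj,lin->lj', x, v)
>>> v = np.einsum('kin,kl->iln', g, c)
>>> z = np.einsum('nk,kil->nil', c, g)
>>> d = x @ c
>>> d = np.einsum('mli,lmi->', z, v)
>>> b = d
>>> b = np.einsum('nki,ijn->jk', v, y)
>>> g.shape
(11, 3, 19)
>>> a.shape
(3, 3, 11)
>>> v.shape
(3, 11, 19)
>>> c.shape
(11, 11)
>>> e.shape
(11, 31)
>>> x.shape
(3, 11)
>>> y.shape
(19, 19, 3)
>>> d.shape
()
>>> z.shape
(11, 3, 19)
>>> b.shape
(19, 11)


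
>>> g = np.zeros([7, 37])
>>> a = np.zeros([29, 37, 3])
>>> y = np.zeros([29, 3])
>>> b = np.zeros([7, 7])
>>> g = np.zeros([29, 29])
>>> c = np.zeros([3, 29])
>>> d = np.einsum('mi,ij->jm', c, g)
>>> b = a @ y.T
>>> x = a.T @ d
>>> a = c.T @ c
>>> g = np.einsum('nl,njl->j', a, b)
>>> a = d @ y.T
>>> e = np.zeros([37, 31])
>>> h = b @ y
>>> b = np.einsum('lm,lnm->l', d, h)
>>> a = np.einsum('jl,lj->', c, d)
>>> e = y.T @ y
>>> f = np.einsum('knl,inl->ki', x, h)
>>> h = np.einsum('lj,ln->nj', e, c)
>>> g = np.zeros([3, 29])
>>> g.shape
(3, 29)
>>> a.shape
()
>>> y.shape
(29, 3)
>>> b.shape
(29,)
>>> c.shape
(3, 29)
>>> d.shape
(29, 3)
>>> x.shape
(3, 37, 3)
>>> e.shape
(3, 3)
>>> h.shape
(29, 3)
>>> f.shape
(3, 29)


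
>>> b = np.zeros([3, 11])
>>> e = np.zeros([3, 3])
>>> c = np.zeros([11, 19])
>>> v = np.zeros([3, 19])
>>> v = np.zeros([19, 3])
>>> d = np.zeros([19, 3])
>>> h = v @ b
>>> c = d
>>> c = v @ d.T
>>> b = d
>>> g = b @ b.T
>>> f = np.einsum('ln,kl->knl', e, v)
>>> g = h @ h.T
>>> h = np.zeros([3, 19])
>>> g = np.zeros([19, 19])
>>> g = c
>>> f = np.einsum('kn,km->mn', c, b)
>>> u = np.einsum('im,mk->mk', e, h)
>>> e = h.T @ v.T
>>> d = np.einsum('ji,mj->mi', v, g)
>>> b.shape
(19, 3)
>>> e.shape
(19, 19)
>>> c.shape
(19, 19)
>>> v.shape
(19, 3)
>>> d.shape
(19, 3)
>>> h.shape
(3, 19)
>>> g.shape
(19, 19)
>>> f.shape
(3, 19)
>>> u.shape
(3, 19)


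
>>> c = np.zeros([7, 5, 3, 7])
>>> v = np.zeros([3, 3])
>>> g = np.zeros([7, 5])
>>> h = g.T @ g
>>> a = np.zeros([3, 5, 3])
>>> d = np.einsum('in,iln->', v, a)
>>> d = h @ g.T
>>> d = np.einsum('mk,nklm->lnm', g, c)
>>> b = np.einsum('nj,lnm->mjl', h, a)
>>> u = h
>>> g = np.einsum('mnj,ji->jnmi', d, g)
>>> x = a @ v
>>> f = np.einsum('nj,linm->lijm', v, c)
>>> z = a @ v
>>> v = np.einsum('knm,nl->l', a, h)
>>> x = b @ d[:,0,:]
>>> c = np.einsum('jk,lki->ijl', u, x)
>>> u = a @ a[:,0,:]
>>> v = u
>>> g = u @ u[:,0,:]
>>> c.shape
(7, 5, 3)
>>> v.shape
(3, 5, 3)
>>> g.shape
(3, 5, 3)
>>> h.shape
(5, 5)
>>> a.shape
(3, 5, 3)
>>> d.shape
(3, 7, 7)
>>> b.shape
(3, 5, 3)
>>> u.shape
(3, 5, 3)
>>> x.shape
(3, 5, 7)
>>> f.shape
(7, 5, 3, 7)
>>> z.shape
(3, 5, 3)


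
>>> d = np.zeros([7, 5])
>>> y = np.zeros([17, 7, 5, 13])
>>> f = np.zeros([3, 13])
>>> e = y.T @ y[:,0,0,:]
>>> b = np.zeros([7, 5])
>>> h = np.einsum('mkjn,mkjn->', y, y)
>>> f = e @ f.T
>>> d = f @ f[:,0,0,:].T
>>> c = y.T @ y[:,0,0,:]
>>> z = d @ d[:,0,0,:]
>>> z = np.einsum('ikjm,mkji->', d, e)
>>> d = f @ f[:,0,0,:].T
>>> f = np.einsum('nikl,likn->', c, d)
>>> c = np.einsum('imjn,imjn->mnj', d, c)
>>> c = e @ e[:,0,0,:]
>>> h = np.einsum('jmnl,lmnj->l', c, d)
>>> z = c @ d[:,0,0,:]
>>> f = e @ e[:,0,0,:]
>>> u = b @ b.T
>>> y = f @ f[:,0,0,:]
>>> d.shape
(13, 5, 7, 13)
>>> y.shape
(13, 5, 7, 13)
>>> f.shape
(13, 5, 7, 13)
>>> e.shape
(13, 5, 7, 13)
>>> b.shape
(7, 5)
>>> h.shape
(13,)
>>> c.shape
(13, 5, 7, 13)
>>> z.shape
(13, 5, 7, 13)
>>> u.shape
(7, 7)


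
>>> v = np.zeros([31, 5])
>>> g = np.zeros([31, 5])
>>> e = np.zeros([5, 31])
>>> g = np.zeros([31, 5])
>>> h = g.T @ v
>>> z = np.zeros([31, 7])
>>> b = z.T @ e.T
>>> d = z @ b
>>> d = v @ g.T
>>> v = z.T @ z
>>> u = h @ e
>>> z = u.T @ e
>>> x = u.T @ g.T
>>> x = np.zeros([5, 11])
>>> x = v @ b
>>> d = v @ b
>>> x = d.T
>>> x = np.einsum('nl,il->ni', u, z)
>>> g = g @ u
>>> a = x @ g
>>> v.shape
(7, 7)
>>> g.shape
(31, 31)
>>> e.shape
(5, 31)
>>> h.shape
(5, 5)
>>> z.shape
(31, 31)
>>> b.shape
(7, 5)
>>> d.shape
(7, 5)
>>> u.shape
(5, 31)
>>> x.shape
(5, 31)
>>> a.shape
(5, 31)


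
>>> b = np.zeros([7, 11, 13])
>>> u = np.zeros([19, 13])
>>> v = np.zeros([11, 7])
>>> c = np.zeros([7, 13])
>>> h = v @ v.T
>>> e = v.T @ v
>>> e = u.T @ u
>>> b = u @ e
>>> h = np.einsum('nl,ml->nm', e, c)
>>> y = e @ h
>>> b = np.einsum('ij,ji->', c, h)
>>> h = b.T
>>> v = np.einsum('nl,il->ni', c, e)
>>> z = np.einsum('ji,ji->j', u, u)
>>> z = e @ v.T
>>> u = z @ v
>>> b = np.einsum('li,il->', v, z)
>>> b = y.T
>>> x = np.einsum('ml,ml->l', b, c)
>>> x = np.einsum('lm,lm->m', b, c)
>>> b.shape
(7, 13)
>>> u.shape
(13, 13)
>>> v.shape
(7, 13)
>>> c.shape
(7, 13)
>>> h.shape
()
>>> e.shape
(13, 13)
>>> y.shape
(13, 7)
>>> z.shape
(13, 7)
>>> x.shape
(13,)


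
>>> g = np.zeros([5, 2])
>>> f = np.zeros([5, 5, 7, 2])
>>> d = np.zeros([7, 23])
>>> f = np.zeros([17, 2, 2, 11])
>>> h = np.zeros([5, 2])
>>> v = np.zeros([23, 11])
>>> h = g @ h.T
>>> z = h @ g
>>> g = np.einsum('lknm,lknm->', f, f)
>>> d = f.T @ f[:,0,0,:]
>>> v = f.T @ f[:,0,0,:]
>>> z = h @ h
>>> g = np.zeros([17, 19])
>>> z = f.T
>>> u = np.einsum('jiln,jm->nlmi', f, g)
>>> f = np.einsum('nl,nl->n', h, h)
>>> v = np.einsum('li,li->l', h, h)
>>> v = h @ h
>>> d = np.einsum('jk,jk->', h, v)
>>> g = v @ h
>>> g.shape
(5, 5)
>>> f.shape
(5,)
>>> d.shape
()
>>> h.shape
(5, 5)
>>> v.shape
(5, 5)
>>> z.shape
(11, 2, 2, 17)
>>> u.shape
(11, 2, 19, 2)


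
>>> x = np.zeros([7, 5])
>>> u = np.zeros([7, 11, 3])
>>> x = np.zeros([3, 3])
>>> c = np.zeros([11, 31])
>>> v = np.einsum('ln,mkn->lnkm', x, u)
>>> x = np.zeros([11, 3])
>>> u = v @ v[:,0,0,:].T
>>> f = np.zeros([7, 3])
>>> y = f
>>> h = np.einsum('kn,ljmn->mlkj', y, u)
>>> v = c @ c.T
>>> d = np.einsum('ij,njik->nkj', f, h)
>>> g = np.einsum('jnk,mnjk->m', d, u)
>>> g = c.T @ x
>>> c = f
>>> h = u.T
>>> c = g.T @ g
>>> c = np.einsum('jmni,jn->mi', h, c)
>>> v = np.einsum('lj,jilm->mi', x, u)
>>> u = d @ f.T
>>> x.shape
(11, 3)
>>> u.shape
(11, 3, 7)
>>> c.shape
(11, 3)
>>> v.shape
(3, 3)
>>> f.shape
(7, 3)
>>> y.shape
(7, 3)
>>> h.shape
(3, 11, 3, 3)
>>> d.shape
(11, 3, 3)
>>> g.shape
(31, 3)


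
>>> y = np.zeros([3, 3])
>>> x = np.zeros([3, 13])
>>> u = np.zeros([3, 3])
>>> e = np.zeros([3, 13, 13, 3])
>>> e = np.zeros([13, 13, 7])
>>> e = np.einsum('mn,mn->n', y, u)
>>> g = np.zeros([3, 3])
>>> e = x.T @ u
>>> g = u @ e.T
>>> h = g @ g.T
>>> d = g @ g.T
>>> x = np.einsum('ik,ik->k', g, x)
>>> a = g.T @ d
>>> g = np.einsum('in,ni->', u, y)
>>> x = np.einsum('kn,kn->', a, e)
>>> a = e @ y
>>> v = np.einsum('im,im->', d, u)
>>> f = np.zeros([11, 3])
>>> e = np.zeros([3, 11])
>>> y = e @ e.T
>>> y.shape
(3, 3)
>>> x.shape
()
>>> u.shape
(3, 3)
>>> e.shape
(3, 11)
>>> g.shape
()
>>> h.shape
(3, 3)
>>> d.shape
(3, 3)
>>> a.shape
(13, 3)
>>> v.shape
()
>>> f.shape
(11, 3)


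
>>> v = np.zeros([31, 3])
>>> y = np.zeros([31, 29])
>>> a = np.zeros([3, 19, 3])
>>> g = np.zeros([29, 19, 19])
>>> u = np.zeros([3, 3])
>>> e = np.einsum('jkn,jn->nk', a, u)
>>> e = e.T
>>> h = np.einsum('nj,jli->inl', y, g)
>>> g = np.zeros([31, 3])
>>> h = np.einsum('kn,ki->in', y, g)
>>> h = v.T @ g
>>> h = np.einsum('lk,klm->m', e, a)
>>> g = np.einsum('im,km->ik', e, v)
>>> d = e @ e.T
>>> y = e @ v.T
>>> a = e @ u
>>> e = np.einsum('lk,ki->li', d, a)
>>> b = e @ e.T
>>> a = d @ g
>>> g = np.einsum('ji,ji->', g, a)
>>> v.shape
(31, 3)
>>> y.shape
(19, 31)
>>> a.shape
(19, 31)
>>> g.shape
()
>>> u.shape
(3, 3)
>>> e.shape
(19, 3)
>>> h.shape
(3,)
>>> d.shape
(19, 19)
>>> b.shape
(19, 19)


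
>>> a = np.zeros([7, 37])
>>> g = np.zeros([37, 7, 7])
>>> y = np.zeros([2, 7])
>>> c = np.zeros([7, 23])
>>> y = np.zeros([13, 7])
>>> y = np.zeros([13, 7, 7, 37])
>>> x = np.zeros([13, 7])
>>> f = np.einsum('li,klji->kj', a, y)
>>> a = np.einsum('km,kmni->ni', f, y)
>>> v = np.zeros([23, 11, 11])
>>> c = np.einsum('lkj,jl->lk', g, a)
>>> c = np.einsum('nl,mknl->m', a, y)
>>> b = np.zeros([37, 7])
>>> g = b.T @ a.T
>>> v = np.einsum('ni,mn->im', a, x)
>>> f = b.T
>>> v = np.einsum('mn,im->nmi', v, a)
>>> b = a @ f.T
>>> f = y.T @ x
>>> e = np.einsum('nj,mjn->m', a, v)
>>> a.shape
(7, 37)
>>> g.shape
(7, 7)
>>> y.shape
(13, 7, 7, 37)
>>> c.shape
(13,)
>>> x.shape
(13, 7)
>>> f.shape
(37, 7, 7, 7)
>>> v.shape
(13, 37, 7)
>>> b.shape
(7, 7)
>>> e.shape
(13,)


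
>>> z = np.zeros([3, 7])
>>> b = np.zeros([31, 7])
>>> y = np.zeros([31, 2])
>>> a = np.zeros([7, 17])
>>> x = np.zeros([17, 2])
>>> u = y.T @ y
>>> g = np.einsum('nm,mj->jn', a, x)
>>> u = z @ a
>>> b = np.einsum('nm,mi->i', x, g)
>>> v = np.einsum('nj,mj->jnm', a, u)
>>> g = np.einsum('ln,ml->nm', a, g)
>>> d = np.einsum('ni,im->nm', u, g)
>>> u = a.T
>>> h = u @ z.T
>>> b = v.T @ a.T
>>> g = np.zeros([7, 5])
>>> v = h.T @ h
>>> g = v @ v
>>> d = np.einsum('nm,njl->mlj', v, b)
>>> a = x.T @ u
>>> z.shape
(3, 7)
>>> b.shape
(3, 7, 7)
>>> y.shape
(31, 2)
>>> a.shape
(2, 7)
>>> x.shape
(17, 2)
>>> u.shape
(17, 7)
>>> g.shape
(3, 3)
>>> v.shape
(3, 3)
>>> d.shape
(3, 7, 7)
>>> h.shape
(17, 3)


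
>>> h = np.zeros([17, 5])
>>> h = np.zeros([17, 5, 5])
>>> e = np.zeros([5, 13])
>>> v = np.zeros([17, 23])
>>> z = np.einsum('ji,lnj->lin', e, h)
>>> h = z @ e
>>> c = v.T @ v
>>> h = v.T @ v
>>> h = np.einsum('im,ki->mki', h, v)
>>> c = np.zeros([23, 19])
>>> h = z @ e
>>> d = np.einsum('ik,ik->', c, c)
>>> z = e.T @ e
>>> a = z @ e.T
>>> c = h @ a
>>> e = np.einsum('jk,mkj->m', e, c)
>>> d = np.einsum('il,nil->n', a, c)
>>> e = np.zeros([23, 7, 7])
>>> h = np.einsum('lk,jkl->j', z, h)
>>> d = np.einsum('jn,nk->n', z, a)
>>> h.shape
(17,)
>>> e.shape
(23, 7, 7)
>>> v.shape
(17, 23)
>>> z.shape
(13, 13)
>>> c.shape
(17, 13, 5)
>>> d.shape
(13,)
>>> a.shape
(13, 5)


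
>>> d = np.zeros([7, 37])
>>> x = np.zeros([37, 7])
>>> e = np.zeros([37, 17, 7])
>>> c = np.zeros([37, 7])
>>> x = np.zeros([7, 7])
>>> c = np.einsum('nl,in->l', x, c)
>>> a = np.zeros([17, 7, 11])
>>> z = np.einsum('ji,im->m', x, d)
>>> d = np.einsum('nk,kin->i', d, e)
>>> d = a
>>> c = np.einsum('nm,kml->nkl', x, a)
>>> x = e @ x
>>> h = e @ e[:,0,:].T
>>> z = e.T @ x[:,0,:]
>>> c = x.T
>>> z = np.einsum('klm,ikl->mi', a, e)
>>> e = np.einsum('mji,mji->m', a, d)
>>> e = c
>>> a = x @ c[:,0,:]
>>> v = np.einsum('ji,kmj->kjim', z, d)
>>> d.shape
(17, 7, 11)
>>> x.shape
(37, 17, 7)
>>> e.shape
(7, 17, 37)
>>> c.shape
(7, 17, 37)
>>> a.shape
(37, 17, 37)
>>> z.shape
(11, 37)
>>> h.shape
(37, 17, 37)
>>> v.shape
(17, 11, 37, 7)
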